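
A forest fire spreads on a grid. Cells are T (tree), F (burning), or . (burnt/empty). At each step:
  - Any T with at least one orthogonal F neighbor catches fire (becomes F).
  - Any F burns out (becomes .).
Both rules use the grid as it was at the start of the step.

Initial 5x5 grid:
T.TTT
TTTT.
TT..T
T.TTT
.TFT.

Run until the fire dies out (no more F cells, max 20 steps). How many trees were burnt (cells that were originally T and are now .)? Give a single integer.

Step 1: +3 fires, +1 burnt (F count now 3)
Step 2: +1 fires, +3 burnt (F count now 1)
Step 3: +1 fires, +1 burnt (F count now 1)
Step 4: +1 fires, +1 burnt (F count now 1)
Step 5: +0 fires, +1 burnt (F count now 0)
Fire out after step 5
Initially T: 17, now '.': 14
Total burnt (originally-T cells now '.'): 6

Answer: 6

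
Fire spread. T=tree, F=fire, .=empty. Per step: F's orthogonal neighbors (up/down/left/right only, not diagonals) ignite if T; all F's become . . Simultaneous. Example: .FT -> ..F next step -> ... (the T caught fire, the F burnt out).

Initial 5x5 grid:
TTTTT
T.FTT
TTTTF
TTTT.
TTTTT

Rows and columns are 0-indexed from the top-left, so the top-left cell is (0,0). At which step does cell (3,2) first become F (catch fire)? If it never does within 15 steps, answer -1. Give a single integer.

Step 1: cell (3,2)='T' (+5 fires, +2 burnt)
Step 2: cell (3,2)='F' (+6 fires, +5 burnt)
  -> target ignites at step 2
Step 3: cell (3,2)='.' (+5 fires, +6 burnt)
Step 4: cell (3,2)='.' (+4 fires, +5 burnt)
Step 5: cell (3,2)='.' (+1 fires, +4 burnt)
Step 6: cell (3,2)='.' (+0 fires, +1 burnt)
  fire out at step 6

2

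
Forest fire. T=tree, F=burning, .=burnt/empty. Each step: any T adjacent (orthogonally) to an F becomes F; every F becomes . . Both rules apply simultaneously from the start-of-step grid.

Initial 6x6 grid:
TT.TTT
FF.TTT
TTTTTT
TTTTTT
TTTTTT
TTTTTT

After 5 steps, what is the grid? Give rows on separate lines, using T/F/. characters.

Step 1: 4 trees catch fire, 2 burn out
  FF.TTT
  ...TTT
  FFTTTT
  TTTTTT
  TTTTTT
  TTTTTT
Step 2: 3 trees catch fire, 4 burn out
  ...TTT
  ...TTT
  ..FTTT
  FFTTTT
  TTTTTT
  TTTTTT
Step 3: 4 trees catch fire, 3 burn out
  ...TTT
  ...TTT
  ...FTT
  ..FTTT
  FFTTTT
  TTTTTT
Step 4: 6 trees catch fire, 4 burn out
  ...TTT
  ...FTT
  ....FT
  ...FTT
  ..FTTT
  FFTTTT
Step 5: 6 trees catch fire, 6 burn out
  ...FTT
  ....FT
  .....F
  ....FT
  ...FTT
  ..FTTT

...FTT
....FT
.....F
....FT
...FTT
..FTTT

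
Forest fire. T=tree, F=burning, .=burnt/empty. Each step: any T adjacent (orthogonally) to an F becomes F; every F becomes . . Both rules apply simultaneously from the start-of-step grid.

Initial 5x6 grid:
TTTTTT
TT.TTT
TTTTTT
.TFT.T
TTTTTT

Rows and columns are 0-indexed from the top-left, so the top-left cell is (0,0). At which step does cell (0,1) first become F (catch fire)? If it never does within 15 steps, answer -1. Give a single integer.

Step 1: cell (0,1)='T' (+4 fires, +1 burnt)
Step 2: cell (0,1)='T' (+4 fires, +4 burnt)
Step 3: cell (0,1)='T' (+6 fires, +4 burnt)
Step 4: cell (0,1)='F' (+6 fires, +6 burnt)
  -> target ignites at step 4
Step 5: cell (0,1)='.' (+5 fires, +6 burnt)
Step 6: cell (0,1)='.' (+1 fires, +5 burnt)
Step 7: cell (0,1)='.' (+0 fires, +1 burnt)
  fire out at step 7

4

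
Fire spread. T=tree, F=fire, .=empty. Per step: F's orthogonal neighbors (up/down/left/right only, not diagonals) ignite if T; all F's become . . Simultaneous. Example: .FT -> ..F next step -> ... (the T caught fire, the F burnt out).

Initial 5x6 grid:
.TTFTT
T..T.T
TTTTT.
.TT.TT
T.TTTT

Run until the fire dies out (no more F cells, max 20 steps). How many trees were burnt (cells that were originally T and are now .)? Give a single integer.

Answer: 20

Derivation:
Step 1: +3 fires, +1 burnt (F count now 3)
Step 2: +3 fires, +3 burnt (F count now 3)
Step 3: +3 fires, +3 burnt (F count now 3)
Step 4: +3 fires, +3 burnt (F count now 3)
Step 5: +5 fires, +3 burnt (F count now 5)
Step 6: +3 fires, +5 burnt (F count now 3)
Step 7: +0 fires, +3 burnt (F count now 0)
Fire out after step 7
Initially T: 21, now '.': 29
Total burnt (originally-T cells now '.'): 20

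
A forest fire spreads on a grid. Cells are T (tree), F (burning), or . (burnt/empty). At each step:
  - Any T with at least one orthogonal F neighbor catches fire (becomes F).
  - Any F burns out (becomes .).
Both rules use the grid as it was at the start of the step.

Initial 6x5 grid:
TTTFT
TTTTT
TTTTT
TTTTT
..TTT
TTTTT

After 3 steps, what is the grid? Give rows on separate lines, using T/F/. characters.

Step 1: 3 trees catch fire, 1 burn out
  TTF.F
  TTTFT
  TTTTT
  TTTTT
  ..TTT
  TTTTT
Step 2: 4 trees catch fire, 3 burn out
  TF...
  TTF.F
  TTTFT
  TTTTT
  ..TTT
  TTTTT
Step 3: 5 trees catch fire, 4 burn out
  F....
  TF...
  TTF.F
  TTTFT
  ..TTT
  TTTTT

F....
TF...
TTF.F
TTTFT
..TTT
TTTTT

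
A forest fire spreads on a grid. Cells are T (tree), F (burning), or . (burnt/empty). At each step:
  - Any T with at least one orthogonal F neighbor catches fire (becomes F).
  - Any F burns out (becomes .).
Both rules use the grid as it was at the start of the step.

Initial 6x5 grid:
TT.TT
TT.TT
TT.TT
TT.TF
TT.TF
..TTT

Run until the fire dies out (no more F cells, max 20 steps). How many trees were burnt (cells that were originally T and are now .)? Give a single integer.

Step 1: +4 fires, +2 burnt (F count now 4)
Step 2: +3 fires, +4 burnt (F count now 3)
Step 3: +3 fires, +3 burnt (F count now 3)
Step 4: +1 fires, +3 burnt (F count now 1)
Step 5: +0 fires, +1 burnt (F count now 0)
Fire out after step 5
Initially T: 21, now '.': 20
Total burnt (originally-T cells now '.'): 11

Answer: 11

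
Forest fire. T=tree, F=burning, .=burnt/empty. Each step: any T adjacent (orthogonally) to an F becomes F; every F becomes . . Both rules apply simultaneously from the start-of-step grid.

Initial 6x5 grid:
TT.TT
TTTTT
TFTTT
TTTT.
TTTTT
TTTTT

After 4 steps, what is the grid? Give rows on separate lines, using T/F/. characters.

Step 1: 4 trees catch fire, 1 burn out
  TT.TT
  TFTTT
  F.FTT
  TFTT.
  TTTTT
  TTTTT
Step 2: 7 trees catch fire, 4 burn out
  TF.TT
  F.FTT
  ...FT
  F.FT.
  TFTTT
  TTTTT
Step 3: 7 trees catch fire, 7 burn out
  F..TT
  ...FT
  ....F
  ...F.
  F.FTT
  TFTTT
Step 4: 5 trees catch fire, 7 burn out
  ...FT
  ....F
  .....
  .....
  ...FT
  F.FTT

...FT
....F
.....
.....
...FT
F.FTT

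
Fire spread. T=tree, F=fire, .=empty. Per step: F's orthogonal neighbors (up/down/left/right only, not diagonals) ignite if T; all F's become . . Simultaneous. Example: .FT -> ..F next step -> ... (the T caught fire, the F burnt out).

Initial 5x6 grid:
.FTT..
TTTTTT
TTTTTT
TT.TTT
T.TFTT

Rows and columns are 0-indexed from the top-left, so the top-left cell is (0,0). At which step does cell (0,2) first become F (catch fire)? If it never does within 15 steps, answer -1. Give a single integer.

Step 1: cell (0,2)='F' (+5 fires, +2 burnt)
  -> target ignites at step 1
Step 2: cell (0,2)='.' (+7 fires, +5 burnt)
Step 3: cell (0,2)='.' (+6 fires, +7 burnt)
Step 4: cell (0,2)='.' (+3 fires, +6 burnt)
Step 5: cell (0,2)='.' (+2 fires, +3 burnt)
Step 6: cell (0,2)='.' (+0 fires, +2 burnt)
  fire out at step 6

1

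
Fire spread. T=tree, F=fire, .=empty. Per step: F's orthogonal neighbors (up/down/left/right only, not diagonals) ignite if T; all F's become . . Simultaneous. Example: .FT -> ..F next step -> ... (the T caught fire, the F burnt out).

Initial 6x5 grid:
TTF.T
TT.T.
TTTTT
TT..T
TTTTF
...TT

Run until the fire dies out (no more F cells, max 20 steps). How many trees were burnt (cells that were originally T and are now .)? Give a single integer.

Answer: 19

Derivation:
Step 1: +4 fires, +2 burnt (F count now 4)
Step 2: +5 fires, +4 burnt (F count now 5)
Step 3: +4 fires, +5 burnt (F count now 4)
Step 4: +5 fires, +4 burnt (F count now 5)
Step 5: +1 fires, +5 burnt (F count now 1)
Step 6: +0 fires, +1 burnt (F count now 0)
Fire out after step 6
Initially T: 20, now '.': 29
Total burnt (originally-T cells now '.'): 19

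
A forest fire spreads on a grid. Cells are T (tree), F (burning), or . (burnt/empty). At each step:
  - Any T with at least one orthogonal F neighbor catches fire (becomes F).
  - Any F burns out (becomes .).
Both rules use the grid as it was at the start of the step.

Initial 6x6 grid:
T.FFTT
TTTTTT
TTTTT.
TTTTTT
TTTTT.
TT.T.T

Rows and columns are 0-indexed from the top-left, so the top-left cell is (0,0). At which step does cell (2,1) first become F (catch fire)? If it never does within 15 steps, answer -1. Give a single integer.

Step 1: cell (2,1)='T' (+3 fires, +2 burnt)
Step 2: cell (2,1)='T' (+5 fires, +3 burnt)
Step 3: cell (2,1)='F' (+6 fires, +5 burnt)
  -> target ignites at step 3
Step 4: cell (2,1)='.' (+6 fires, +6 burnt)
Step 5: cell (2,1)='.' (+5 fires, +6 burnt)
Step 6: cell (2,1)='.' (+2 fires, +5 burnt)
Step 7: cell (2,1)='.' (+1 fires, +2 burnt)
Step 8: cell (2,1)='.' (+0 fires, +1 burnt)
  fire out at step 8

3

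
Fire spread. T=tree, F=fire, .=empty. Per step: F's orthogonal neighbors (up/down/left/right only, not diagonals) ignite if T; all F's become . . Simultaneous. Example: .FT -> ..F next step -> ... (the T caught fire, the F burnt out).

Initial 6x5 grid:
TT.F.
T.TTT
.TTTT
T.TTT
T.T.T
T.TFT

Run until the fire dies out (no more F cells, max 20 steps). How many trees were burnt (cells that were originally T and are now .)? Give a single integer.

Answer: 14

Derivation:
Step 1: +3 fires, +2 burnt (F count now 3)
Step 2: +5 fires, +3 burnt (F count now 5)
Step 3: +5 fires, +5 burnt (F count now 5)
Step 4: +1 fires, +5 burnt (F count now 1)
Step 5: +0 fires, +1 burnt (F count now 0)
Fire out after step 5
Initially T: 20, now '.': 24
Total burnt (originally-T cells now '.'): 14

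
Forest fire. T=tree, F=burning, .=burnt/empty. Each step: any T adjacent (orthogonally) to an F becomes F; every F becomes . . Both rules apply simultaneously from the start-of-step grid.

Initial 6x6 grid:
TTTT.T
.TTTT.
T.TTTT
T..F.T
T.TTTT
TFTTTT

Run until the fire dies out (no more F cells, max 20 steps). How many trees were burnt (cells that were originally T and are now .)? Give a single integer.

Step 1: +4 fires, +2 burnt (F count now 4)
Step 2: +7 fires, +4 burnt (F count now 7)
Step 3: +7 fires, +7 burnt (F count now 7)
Step 4: +5 fires, +7 burnt (F count now 5)
Step 5: +1 fires, +5 burnt (F count now 1)
Step 6: +1 fires, +1 burnt (F count now 1)
Step 7: +0 fires, +1 burnt (F count now 0)
Fire out after step 7
Initially T: 26, now '.': 35
Total burnt (originally-T cells now '.'): 25

Answer: 25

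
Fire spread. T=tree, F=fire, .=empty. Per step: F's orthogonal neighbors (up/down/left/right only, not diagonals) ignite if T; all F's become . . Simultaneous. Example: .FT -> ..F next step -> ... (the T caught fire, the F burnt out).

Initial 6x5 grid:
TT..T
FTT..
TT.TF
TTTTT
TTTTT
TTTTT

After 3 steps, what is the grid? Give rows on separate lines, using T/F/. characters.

Step 1: 5 trees catch fire, 2 burn out
  FT..T
  .FT..
  FT.F.
  TTTTF
  TTTTT
  TTTTT
Step 2: 6 trees catch fire, 5 burn out
  .F..T
  ..F..
  .F...
  FTTF.
  TTTTF
  TTTTT
Step 3: 5 trees catch fire, 6 burn out
  ....T
  .....
  .....
  .FF..
  FTTF.
  TTTTF

....T
.....
.....
.FF..
FTTF.
TTTTF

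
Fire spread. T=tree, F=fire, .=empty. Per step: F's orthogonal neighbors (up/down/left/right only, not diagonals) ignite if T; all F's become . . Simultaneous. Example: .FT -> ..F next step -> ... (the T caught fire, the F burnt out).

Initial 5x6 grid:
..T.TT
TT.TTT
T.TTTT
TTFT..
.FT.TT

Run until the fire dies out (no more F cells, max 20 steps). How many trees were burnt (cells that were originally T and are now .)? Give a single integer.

Answer: 16

Derivation:
Step 1: +4 fires, +2 burnt (F count now 4)
Step 2: +2 fires, +4 burnt (F count now 2)
Step 3: +3 fires, +2 burnt (F count now 3)
Step 4: +3 fires, +3 burnt (F count now 3)
Step 5: +3 fires, +3 burnt (F count now 3)
Step 6: +1 fires, +3 burnt (F count now 1)
Step 7: +0 fires, +1 burnt (F count now 0)
Fire out after step 7
Initially T: 19, now '.': 27
Total burnt (originally-T cells now '.'): 16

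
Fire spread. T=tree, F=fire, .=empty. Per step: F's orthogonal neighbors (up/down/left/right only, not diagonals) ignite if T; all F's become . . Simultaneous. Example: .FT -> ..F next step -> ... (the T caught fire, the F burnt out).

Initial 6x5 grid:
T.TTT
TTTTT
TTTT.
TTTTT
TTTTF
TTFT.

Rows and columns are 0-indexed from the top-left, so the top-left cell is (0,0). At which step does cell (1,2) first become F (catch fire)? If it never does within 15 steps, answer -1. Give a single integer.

Step 1: cell (1,2)='T' (+5 fires, +2 burnt)
Step 2: cell (1,2)='T' (+4 fires, +5 burnt)
Step 3: cell (1,2)='T' (+4 fires, +4 burnt)
Step 4: cell (1,2)='F' (+4 fires, +4 burnt)
  -> target ignites at step 4
Step 5: cell (1,2)='.' (+5 fires, +4 burnt)
Step 6: cell (1,2)='.' (+2 fires, +5 burnt)
Step 7: cell (1,2)='.' (+1 fires, +2 burnt)
Step 8: cell (1,2)='.' (+0 fires, +1 burnt)
  fire out at step 8

4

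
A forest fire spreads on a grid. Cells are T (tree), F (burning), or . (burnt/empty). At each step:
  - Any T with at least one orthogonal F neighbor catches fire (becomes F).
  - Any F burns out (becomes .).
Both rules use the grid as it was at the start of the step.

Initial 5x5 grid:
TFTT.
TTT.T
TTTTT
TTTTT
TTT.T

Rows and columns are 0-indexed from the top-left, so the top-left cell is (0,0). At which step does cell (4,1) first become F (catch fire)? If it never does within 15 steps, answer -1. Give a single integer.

Step 1: cell (4,1)='T' (+3 fires, +1 burnt)
Step 2: cell (4,1)='T' (+4 fires, +3 burnt)
Step 3: cell (4,1)='T' (+3 fires, +4 burnt)
Step 4: cell (4,1)='F' (+4 fires, +3 burnt)
  -> target ignites at step 4
Step 5: cell (4,1)='.' (+4 fires, +4 burnt)
Step 6: cell (4,1)='.' (+2 fires, +4 burnt)
Step 7: cell (4,1)='.' (+1 fires, +2 burnt)
Step 8: cell (4,1)='.' (+0 fires, +1 burnt)
  fire out at step 8

4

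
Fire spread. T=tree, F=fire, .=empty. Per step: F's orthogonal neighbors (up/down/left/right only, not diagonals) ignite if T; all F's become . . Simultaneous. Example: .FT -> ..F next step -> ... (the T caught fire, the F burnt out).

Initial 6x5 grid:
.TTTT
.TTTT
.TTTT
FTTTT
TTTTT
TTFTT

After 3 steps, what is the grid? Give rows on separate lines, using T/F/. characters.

Step 1: 5 trees catch fire, 2 burn out
  .TTTT
  .TTTT
  .TTTT
  .FTTT
  FTFTT
  TF.FT
Step 2: 6 trees catch fire, 5 burn out
  .TTTT
  .TTTT
  .FTTT
  ..FTT
  .F.FT
  F...F
Step 3: 4 trees catch fire, 6 burn out
  .TTTT
  .FTTT
  ..FTT
  ...FT
  ....F
  .....

.TTTT
.FTTT
..FTT
...FT
....F
.....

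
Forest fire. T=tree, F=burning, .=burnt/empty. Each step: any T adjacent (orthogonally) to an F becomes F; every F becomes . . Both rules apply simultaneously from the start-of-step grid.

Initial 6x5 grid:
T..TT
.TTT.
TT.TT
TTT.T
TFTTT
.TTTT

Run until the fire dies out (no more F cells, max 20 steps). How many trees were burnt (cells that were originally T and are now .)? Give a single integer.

Answer: 21

Derivation:
Step 1: +4 fires, +1 burnt (F count now 4)
Step 2: +5 fires, +4 burnt (F count now 5)
Step 3: +4 fires, +5 burnt (F count now 4)
Step 4: +3 fires, +4 burnt (F count now 3)
Step 5: +2 fires, +3 burnt (F count now 2)
Step 6: +2 fires, +2 burnt (F count now 2)
Step 7: +1 fires, +2 burnt (F count now 1)
Step 8: +0 fires, +1 burnt (F count now 0)
Fire out after step 8
Initially T: 22, now '.': 29
Total burnt (originally-T cells now '.'): 21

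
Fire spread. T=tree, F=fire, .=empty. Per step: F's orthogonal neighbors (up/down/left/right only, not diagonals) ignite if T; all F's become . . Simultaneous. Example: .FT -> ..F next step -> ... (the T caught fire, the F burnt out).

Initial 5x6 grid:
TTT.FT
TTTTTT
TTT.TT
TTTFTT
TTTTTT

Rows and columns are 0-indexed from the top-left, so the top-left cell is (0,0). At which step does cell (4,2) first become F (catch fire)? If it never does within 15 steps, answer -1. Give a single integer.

Step 1: cell (4,2)='T' (+5 fires, +2 burnt)
Step 2: cell (4,2)='F' (+8 fires, +5 burnt)
  -> target ignites at step 2
Step 3: cell (4,2)='.' (+6 fires, +8 burnt)
Step 4: cell (4,2)='.' (+4 fires, +6 burnt)
Step 5: cell (4,2)='.' (+2 fires, +4 burnt)
Step 6: cell (4,2)='.' (+1 fires, +2 burnt)
Step 7: cell (4,2)='.' (+0 fires, +1 burnt)
  fire out at step 7

2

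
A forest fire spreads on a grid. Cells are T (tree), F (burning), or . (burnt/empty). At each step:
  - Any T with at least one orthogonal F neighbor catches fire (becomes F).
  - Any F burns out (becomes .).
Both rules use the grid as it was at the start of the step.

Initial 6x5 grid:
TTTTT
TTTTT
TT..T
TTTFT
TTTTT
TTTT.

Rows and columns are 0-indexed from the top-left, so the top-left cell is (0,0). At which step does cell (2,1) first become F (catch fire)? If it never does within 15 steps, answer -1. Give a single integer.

Step 1: cell (2,1)='T' (+3 fires, +1 burnt)
Step 2: cell (2,1)='T' (+5 fires, +3 burnt)
Step 3: cell (2,1)='F' (+5 fires, +5 burnt)
  -> target ignites at step 3
Step 4: cell (2,1)='.' (+6 fires, +5 burnt)
Step 5: cell (2,1)='.' (+5 fires, +6 burnt)
Step 6: cell (2,1)='.' (+2 fires, +5 burnt)
Step 7: cell (2,1)='.' (+0 fires, +2 burnt)
  fire out at step 7

3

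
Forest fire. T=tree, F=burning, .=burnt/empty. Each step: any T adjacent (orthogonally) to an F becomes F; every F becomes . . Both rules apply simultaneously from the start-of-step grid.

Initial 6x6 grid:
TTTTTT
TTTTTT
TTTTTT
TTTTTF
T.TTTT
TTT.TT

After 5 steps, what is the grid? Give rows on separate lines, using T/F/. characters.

Step 1: 3 trees catch fire, 1 burn out
  TTTTTT
  TTTTTT
  TTTTTF
  TTTTF.
  T.TTTF
  TTT.TT
Step 2: 5 trees catch fire, 3 burn out
  TTTTTT
  TTTTTF
  TTTTF.
  TTTF..
  T.TTF.
  TTT.TF
Step 3: 6 trees catch fire, 5 burn out
  TTTTTF
  TTTTF.
  TTTF..
  TTF...
  T.TF..
  TTT.F.
Step 4: 5 trees catch fire, 6 burn out
  TTTTF.
  TTTF..
  TTF...
  TF....
  T.F...
  TTT...
Step 5: 5 trees catch fire, 5 burn out
  TTTF..
  TTF...
  TF....
  F.....
  T.....
  TTF...

TTTF..
TTF...
TF....
F.....
T.....
TTF...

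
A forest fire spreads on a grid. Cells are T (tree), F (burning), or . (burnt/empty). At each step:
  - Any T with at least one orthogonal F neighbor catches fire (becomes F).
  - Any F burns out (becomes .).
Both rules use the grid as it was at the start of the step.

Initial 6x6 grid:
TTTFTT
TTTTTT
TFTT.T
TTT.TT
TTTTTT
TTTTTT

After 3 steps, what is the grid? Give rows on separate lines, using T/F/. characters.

Step 1: 7 trees catch fire, 2 burn out
  TTF.FT
  TFTFTT
  F.FT.T
  TFT.TT
  TTTTTT
  TTTTTT
Step 2: 9 trees catch fire, 7 burn out
  TF...F
  F.F.FT
  ...F.T
  F.F.TT
  TFTTTT
  TTTTTT
Step 3: 5 trees catch fire, 9 burn out
  F.....
  .....F
  .....T
  ....TT
  F.FTTT
  TFTTTT

F.....
.....F
.....T
....TT
F.FTTT
TFTTTT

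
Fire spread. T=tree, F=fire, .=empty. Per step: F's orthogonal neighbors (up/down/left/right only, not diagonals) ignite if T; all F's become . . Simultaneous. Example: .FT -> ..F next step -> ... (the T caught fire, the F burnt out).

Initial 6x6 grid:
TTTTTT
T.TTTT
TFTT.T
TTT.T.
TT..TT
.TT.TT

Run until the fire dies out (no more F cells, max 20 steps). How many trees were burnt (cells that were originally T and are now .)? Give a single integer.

Answer: 22

Derivation:
Step 1: +3 fires, +1 burnt (F count now 3)
Step 2: +6 fires, +3 burnt (F count now 6)
Step 3: +5 fires, +6 burnt (F count now 5)
Step 4: +4 fires, +5 burnt (F count now 4)
Step 5: +2 fires, +4 burnt (F count now 2)
Step 6: +2 fires, +2 burnt (F count now 2)
Step 7: +0 fires, +2 burnt (F count now 0)
Fire out after step 7
Initially T: 27, now '.': 31
Total burnt (originally-T cells now '.'): 22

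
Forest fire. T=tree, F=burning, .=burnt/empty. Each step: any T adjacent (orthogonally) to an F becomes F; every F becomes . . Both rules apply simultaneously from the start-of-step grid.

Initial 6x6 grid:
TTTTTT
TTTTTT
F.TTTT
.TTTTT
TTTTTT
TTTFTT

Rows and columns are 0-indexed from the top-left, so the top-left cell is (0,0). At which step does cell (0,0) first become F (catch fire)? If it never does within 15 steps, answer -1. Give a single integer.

Step 1: cell (0,0)='T' (+4 fires, +2 burnt)
Step 2: cell (0,0)='F' (+7 fires, +4 burnt)
  -> target ignites at step 2
Step 3: cell (0,0)='.' (+8 fires, +7 burnt)
Step 4: cell (0,0)='.' (+7 fires, +8 burnt)
Step 5: cell (0,0)='.' (+3 fires, +7 burnt)
Step 6: cell (0,0)='.' (+2 fires, +3 burnt)
Step 7: cell (0,0)='.' (+1 fires, +2 burnt)
Step 8: cell (0,0)='.' (+0 fires, +1 burnt)
  fire out at step 8

2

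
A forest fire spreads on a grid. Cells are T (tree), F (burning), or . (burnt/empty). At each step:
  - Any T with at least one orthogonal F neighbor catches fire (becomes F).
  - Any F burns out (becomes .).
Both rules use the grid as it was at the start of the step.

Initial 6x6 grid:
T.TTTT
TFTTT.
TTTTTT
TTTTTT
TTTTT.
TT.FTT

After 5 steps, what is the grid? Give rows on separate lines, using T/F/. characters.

Step 1: 5 trees catch fire, 2 burn out
  T.TTTT
  F.FTT.
  TFTTTT
  TTTTTT
  TTTFT.
  TT..FT
Step 2: 10 trees catch fire, 5 burn out
  F.FTTT
  ...FT.
  F.FTTT
  TFTFTT
  TTF.F.
  TT...F
Step 3: 7 trees catch fire, 10 burn out
  ...FTT
  ....F.
  ...FTT
  F.F.FT
  TF....
  TT....
Step 4: 5 trees catch fire, 7 burn out
  ....FT
  ......
  ....FT
  .....F
  F.....
  TF....
Step 5: 3 trees catch fire, 5 burn out
  .....F
  ......
  .....F
  ......
  ......
  F.....

.....F
......
.....F
......
......
F.....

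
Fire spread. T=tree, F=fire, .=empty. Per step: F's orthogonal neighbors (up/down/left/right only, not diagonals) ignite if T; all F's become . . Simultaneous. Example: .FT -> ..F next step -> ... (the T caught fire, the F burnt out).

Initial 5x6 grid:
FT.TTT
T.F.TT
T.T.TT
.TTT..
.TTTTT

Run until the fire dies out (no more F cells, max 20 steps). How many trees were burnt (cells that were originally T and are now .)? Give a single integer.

Step 1: +3 fires, +2 burnt (F count now 3)
Step 2: +2 fires, +3 burnt (F count now 2)
Step 3: +3 fires, +2 burnt (F count now 3)
Step 4: +2 fires, +3 burnt (F count now 2)
Step 5: +1 fires, +2 burnt (F count now 1)
Step 6: +1 fires, +1 burnt (F count now 1)
Step 7: +0 fires, +1 burnt (F count now 0)
Fire out after step 7
Initially T: 19, now '.': 23
Total burnt (originally-T cells now '.'): 12

Answer: 12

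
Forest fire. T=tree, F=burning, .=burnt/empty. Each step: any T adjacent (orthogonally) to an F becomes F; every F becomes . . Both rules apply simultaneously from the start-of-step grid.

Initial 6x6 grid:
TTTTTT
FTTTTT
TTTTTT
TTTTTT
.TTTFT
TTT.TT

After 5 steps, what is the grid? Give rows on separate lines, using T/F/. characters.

Step 1: 7 trees catch fire, 2 burn out
  FTTTTT
  .FTTTT
  FTTTTT
  TTTTFT
  .TTF.F
  TTT.FT
Step 2: 9 trees catch fire, 7 burn out
  .FTTTT
  ..FTTT
  .FTTFT
  FTTF.F
  .TF...
  TTT..F
Step 3: 10 trees catch fire, 9 burn out
  ..FTTT
  ...FFT
  ..FF.F
  .FF...
  .F....
  TTF...
Step 4: 4 trees catch fire, 10 burn out
  ...FFT
  .....F
  ......
  ......
  ......
  TF....
Step 5: 2 trees catch fire, 4 burn out
  .....F
  ......
  ......
  ......
  ......
  F.....

.....F
......
......
......
......
F.....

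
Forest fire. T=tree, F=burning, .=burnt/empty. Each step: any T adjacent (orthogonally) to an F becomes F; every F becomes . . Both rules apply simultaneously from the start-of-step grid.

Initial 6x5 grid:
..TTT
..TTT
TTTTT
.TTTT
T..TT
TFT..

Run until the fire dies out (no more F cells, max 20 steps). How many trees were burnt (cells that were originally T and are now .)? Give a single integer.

Answer: 3

Derivation:
Step 1: +2 fires, +1 burnt (F count now 2)
Step 2: +1 fires, +2 burnt (F count now 1)
Step 3: +0 fires, +1 burnt (F count now 0)
Fire out after step 3
Initially T: 20, now '.': 13
Total burnt (originally-T cells now '.'): 3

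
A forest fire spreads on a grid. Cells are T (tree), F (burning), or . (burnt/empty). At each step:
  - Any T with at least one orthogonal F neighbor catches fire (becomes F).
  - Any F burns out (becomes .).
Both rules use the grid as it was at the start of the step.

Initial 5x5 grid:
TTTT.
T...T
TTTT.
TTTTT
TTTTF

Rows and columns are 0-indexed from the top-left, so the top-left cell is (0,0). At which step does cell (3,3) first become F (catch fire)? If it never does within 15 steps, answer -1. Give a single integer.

Step 1: cell (3,3)='T' (+2 fires, +1 burnt)
Step 2: cell (3,3)='F' (+2 fires, +2 burnt)
  -> target ignites at step 2
Step 3: cell (3,3)='.' (+3 fires, +2 burnt)
Step 4: cell (3,3)='.' (+3 fires, +3 burnt)
Step 5: cell (3,3)='.' (+2 fires, +3 burnt)
Step 6: cell (3,3)='.' (+1 fires, +2 burnt)
Step 7: cell (3,3)='.' (+1 fires, +1 burnt)
Step 8: cell (3,3)='.' (+1 fires, +1 burnt)
Step 9: cell (3,3)='.' (+1 fires, +1 burnt)
Step 10: cell (3,3)='.' (+1 fires, +1 burnt)
Step 11: cell (3,3)='.' (+1 fires, +1 burnt)
Step 12: cell (3,3)='.' (+0 fires, +1 burnt)
  fire out at step 12

2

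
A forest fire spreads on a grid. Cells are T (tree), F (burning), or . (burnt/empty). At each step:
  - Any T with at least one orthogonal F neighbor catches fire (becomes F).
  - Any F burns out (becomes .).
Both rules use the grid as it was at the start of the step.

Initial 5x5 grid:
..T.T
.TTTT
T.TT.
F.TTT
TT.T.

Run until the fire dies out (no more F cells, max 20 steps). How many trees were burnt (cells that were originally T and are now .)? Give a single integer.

Answer: 3

Derivation:
Step 1: +2 fires, +1 burnt (F count now 2)
Step 2: +1 fires, +2 burnt (F count now 1)
Step 3: +0 fires, +1 burnt (F count now 0)
Fire out after step 3
Initially T: 15, now '.': 13
Total burnt (originally-T cells now '.'): 3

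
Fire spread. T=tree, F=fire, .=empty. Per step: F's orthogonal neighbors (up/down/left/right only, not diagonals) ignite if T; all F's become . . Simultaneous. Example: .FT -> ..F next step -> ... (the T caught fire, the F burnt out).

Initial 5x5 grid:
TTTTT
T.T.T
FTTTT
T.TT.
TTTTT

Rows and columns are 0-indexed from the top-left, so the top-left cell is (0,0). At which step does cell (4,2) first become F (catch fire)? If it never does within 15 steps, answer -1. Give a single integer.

Step 1: cell (4,2)='T' (+3 fires, +1 burnt)
Step 2: cell (4,2)='T' (+3 fires, +3 burnt)
Step 3: cell (4,2)='T' (+5 fires, +3 burnt)
Step 4: cell (4,2)='F' (+4 fires, +5 burnt)
  -> target ignites at step 4
Step 5: cell (4,2)='.' (+3 fires, +4 burnt)
Step 6: cell (4,2)='.' (+2 fires, +3 burnt)
Step 7: cell (4,2)='.' (+0 fires, +2 burnt)
  fire out at step 7

4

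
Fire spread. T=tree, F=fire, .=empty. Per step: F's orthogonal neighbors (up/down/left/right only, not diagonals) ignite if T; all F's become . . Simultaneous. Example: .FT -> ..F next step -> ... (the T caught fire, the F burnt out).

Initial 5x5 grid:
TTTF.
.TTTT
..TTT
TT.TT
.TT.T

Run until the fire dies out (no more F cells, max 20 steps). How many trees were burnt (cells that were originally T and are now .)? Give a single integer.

Answer: 13

Derivation:
Step 1: +2 fires, +1 burnt (F count now 2)
Step 2: +4 fires, +2 burnt (F count now 4)
Step 3: +5 fires, +4 burnt (F count now 5)
Step 4: +1 fires, +5 burnt (F count now 1)
Step 5: +1 fires, +1 burnt (F count now 1)
Step 6: +0 fires, +1 burnt (F count now 0)
Fire out after step 6
Initially T: 17, now '.': 21
Total burnt (originally-T cells now '.'): 13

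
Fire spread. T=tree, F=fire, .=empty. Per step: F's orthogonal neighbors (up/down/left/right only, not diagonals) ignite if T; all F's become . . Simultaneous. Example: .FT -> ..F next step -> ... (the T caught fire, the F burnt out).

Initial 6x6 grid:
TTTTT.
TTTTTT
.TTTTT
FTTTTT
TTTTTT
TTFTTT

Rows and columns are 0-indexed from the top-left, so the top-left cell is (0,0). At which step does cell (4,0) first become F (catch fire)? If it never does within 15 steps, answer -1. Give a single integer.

Step 1: cell (4,0)='F' (+5 fires, +2 burnt)
  -> target ignites at step 1
Step 2: cell (4,0)='.' (+6 fires, +5 burnt)
Step 3: cell (4,0)='.' (+5 fires, +6 burnt)
Step 4: cell (4,0)='.' (+6 fires, +5 burnt)
Step 5: cell (4,0)='.' (+5 fires, +6 burnt)
Step 6: cell (4,0)='.' (+3 fires, +5 burnt)
Step 7: cell (4,0)='.' (+2 fires, +3 burnt)
Step 8: cell (4,0)='.' (+0 fires, +2 burnt)
  fire out at step 8

1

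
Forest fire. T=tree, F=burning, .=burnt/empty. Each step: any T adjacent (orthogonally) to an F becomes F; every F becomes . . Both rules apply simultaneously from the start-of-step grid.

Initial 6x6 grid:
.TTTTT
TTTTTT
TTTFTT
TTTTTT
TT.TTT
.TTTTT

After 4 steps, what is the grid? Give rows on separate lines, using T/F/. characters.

Step 1: 4 trees catch fire, 1 burn out
  .TTTTT
  TTTFTT
  TTF.FT
  TTTFTT
  TT.TTT
  .TTTTT
Step 2: 8 trees catch fire, 4 burn out
  .TTFTT
  TTF.FT
  TF...F
  TTF.FT
  TT.FTT
  .TTTTT
Step 3: 9 trees catch fire, 8 burn out
  .TF.FT
  TF...F
  F.....
  TF...F
  TT..FT
  .TTFTT
Step 4: 8 trees catch fire, 9 burn out
  .F...F
  F.....
  ......
  F.....
  TF...F
  .TF.FT

.F...F
F.....
......
F.....
TF...F
.TF.FT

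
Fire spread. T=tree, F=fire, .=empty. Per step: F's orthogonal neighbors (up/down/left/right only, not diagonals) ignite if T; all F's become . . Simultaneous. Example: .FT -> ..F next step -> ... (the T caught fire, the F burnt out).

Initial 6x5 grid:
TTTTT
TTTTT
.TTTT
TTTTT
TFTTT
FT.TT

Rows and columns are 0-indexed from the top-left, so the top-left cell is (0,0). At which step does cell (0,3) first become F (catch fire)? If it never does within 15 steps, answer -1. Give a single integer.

Step 1: cell (0,3)='T' (+4 fires, +2 burnt)
Step 2: cell (0,3)='T' (+4 fires, +4 burnt)
Step 3: cell (0,3)='T' (+5 fires, +4 burnt)
Step 4: cell (0,3)='T' (+6 fires, +5 burnt)
Step 5: cell (0,3)='T' (+4 fires, +6 burnt)
Step 6: cell (0,3)='F' (+2 fires, +4 burnt)
  -> target ignites at step 6
Step 7: cell (0,3)='.' (+1 fires, +2 burnt)
Step 8: cell (0,3)='.' (+0 fires, +1 burnt)
  fire out at step 8

6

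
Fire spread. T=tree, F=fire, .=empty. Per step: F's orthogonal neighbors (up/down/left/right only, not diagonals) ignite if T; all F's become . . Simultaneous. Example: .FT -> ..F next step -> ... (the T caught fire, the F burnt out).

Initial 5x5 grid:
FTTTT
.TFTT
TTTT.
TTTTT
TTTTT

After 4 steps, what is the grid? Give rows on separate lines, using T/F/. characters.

Step 1: 5 trees catch fire, 2 burn out
  .FFTT
  .F.FT
  TTFT.
  TTTTT
  TTTTT
Step 2: 5 trees catch fire, 5 burn out
  ...FT
  ....F
  TF.F.
  TTFTT
  TTTTT
Step 3: 5 trees catch fire, 5 burn out
  ....F
  .....
  F....
  TF.FT
  TTFTT
Step 4: 4 trees catch fire, 5 burn out
  .....
  .....
  .....
  F...F
  TF.FT

.....
.....
.....
F...F
TF.FT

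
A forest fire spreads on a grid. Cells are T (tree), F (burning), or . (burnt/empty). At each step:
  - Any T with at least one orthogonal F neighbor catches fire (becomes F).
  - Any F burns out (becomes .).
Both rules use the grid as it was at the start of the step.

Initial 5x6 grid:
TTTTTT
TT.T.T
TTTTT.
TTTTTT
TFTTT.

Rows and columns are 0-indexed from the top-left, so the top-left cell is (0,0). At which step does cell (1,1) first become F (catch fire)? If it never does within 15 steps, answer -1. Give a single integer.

Step 1: cell (1,1)='T' (+3 fires, +1 burnt)
Step 2: cell (1,1)='T' (+4 fires, +3 burnt)
Step 3: cell (1,1)='F' (+5 fires, +4 burnt)
  -> target ignites at step 3
Step 4: cell (1,1)='.' (+4 fires, +5 burnt)
Step 5: cell (1,1)='.' (+5 fires, +4 burnt)
Step 6: cell (1,1)='.' (+1 fires, +5 burnt)
Step 7: cell (1,1)='.' (+1 fires, +1 burnt)
Step 8: cell (1,1)='.' (+1 fires, +1 burnt)
Step 9: cell (1,1)='.' (+1 fires, +1 burnt)
Step 10: cell (1,1)='.' (+0 fires, +1 burnt)
  fire out at step 10

3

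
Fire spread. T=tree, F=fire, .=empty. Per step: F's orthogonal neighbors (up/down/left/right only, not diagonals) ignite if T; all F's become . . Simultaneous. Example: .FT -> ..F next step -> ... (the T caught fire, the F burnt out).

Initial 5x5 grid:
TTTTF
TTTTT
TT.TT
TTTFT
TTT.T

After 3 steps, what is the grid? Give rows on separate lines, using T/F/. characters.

Step 1: 5 trees catch fire, 2 burn out
  TTTF.
  TTTTF
  TT.FT
  TTF.F
  TTT.T
Step 2: 6 trees catch fire, 5 burn out
  TTF..
  TTTF.
  TT..F
  TF...
  TTF.F
Step 3: 5 trees catch fire, 6 burn out
  TF...
  TTF..
  TF...
  F....
  TF...

TF...
TTF..
TF...
F....
TF...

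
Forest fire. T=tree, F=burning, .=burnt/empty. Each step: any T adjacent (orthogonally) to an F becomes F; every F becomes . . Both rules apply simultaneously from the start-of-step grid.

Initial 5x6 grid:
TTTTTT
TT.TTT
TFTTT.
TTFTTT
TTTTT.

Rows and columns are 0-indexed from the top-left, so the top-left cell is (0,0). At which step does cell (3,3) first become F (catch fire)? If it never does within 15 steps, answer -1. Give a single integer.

Step 1: cell (3,3)='F' (+6 fires, +2 burnt)
  -> target ignites at step 1
Step 2: cell (3,3)='.' (+7 fires, +6 burnt)
Step 3: cell (3,3)='.' (+7 fires, +7 burnt)
Step 4: cell (3,3)='.' (+2 fires, +7 burnt)
Step 5: cell (3,3)='.' (+2 fires, +2 burnt)
Step 6: cell (3,3)='.' (+1 fires, +2 burnt)
Step 7: cell (3,3)='.' (+0 fires, +1 burnt)
  fire out at step 7

1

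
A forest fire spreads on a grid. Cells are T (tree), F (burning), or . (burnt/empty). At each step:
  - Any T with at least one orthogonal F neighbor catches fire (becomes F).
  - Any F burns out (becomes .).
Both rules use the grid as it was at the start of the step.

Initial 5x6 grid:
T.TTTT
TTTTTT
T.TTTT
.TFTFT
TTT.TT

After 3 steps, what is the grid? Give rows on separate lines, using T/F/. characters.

Step 1: 7 trees catch fire, 2 burn out
  T.TTTT
  TTTTTT
  T.FTFT
  .F.F.F
  TTF.FT
Step 2: 6 trees catch fire, 7 burn out
  T.TTTT
  TTFTFT
  T..F.F
  ......
  TF...F
Step 3: 6 trees catch fire, 6 burn out
  T.FTFT
  TF.F.F
  T.....
  ......
  F.....

T.FTFT
TF.F.F
T.....
......
F.....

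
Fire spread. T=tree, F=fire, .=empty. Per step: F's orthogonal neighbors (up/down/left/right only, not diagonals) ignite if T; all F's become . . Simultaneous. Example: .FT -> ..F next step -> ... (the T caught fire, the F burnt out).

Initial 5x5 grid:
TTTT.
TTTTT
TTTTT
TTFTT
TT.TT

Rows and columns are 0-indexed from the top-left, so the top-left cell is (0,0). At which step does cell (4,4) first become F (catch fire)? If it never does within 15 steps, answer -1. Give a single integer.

Step 1: cell (4,4)='T' (+3 fires, +1 burnt)
Step 2: cell (4,4)='T' (+7 fires, +3 burnt)
Step 3: cell (4,4)='F' (+7 fires, +7 burnt)
  -> target ignites at step 3
Step 4: cell (4,4)='.' (+4 fires, +7 burnt)
Step 5: cell (4,4)='.' (+1 fires, +4 burnt)
Step 6: cell (4,4)='.' (+0 fires, +1 burnt)
  fire out at step 6

3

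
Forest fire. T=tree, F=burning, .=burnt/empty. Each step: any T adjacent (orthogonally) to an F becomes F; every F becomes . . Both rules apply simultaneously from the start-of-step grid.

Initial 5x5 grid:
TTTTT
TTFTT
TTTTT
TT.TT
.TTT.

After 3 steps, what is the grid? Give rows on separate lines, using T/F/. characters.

Step 1: 4 trees catch fire, 1 burn out
  TTFTT
  TF.FT
  TTFTT
  TT.TT
  .TTT.
Step 2: 6 trees catch fire, 4 burn out
  TF.FT
  F...F
  TF.FT
  TT.TT
  .TTT.
Step 3: 6 trees catch fire, 6 burn out
  F...F
  .....
  F...F
  TF.FT
  .TTT.

F...F
.....
F...F
TF.FT
.TTT.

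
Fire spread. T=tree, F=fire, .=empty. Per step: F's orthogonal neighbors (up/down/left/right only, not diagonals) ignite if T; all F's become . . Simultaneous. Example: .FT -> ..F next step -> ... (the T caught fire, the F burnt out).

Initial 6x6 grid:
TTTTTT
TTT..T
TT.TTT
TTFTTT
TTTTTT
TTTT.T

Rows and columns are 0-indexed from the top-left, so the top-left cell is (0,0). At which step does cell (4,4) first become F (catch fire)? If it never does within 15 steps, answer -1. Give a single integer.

Step 1: cell (4,4)='T' (+3 fires, +1 burnt)
Step 2: cell (4,4)='T' (+7 fires, +3 burnt)
Step 3: cell (4,4)='F' (+8 fires, +7 burnt)
  -> target ignites at step 3
Step 4: cell (4,4)='.' (+6 fires, +8 burnt)
Step 5: cell (4,4)='.' (+4 fires, +6 burnt)
Step 6: cell (4,4)='.' (+2 fires, +4 burnt)
Step 7: cell (4,4)='.' (+1 fires, +2 burnt)
Step 8: cell (4,4)='.' (+0 fires, +1 burnt)
  fire out at step 8

3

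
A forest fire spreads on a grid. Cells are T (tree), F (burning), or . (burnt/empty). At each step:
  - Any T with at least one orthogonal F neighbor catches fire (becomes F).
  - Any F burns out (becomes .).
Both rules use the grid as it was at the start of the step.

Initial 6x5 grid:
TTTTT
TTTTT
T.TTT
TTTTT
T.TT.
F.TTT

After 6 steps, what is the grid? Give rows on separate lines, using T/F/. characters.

Step 1: 1 trees catch fire, 1 burn out
  TTTTT
  TTTTT
  T.TTT
  TTTTT
  F.TT.
  ..TTT
Step 2: 1 trees catch fire, 1 burn out
  TTTTT
  TTTTT
  T.TTT
  FTTTT
  ..TT.
  ..TTT
Step 3: 2 trees catch fire, 1 burn out
  TTTTT
  TTTTT
  F.TTT
  .FTTT
  ..TT.
  ..TTT
Step 4: 2 trees catch fire, 2 burn out
  TTTTT
  FTTTT
  ..TTT
  ..FTT
  ..TT.
  ..TTT
Step 5: 5 trees catch fire, 2 burn out
  FTTTT
  .FTTT
  ..FTT
  ...FT
  ..FT.
  ..TTT
Step 6: 6 trees catch fire, 5 burn out
  .FTTT
  ..FTT
  ...FT
  ....F
  ...F.
  ..FTT

.FTTT
..FTT
...FT
....F
...F.
..FTT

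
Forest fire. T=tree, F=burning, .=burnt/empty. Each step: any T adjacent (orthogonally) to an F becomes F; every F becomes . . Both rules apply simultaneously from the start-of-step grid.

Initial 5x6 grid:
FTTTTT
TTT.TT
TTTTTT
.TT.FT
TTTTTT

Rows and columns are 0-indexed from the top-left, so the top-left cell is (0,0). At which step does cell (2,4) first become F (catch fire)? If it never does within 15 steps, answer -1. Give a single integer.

Step 1: cell (2,4)='F' (+5 fires, +2 burnt)
  -> target ignites at step 1
Step 2: cell (2,4)='.' (+8 fires, +5 burnt)
Step 3: cell (2,4)='.' (+7 fires, +8 burnt)
Step 4: cell (2,4)='.' (+4 fires, +7 burnt)
Step 5: cell (2,4)='.' (+1 fires, +4 burnt)
Step 6: cell (2,4)='.' (+0 fires, +1 burnt)
  fire out at step 6

1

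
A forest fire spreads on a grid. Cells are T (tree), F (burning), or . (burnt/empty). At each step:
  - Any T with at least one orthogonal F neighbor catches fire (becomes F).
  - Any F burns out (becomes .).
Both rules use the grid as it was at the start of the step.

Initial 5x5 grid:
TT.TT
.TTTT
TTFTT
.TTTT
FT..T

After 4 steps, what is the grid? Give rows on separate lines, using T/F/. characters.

Step 1: 5 trees catch fire, 2 burn out
  TT.TT
  .TFTT
  TF.FT
  .TFTT
  .F..T
Step 2: 6 trees catch fire, 5 burn out
  TT.TT
  .F.FT
  F...F
  .F.FT
  ....T
Step 3: 4 trees catch fire, 6 burn out
  TF.FT
  ....F
  .....
  ....F
  ....T
Step 4: 3 trees catch fire, 4 burn out
  F...F
  .....
  .....
  .....
  ....F

F...F
.....
.....
.....
....F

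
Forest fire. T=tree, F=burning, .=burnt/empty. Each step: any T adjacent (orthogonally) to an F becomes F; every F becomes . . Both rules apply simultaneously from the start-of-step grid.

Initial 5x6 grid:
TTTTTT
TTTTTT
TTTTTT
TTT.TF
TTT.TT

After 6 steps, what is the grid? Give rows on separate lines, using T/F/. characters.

Step 1: 3 trees catch fire, 1 burn out
  TTTTTT
  TTTTTT
  TTTTTF
  TTT.F.
  TTT.TF
Step 2: 3 trees catch fire, 3 burn out
  TTTTTT
  TTTTTF
  TTTTF.
  TTT...
  TTT.F.
Step 3: 3 trees catch fire, 3 burn out
  TTTTTF
  TTTTF.
  TTTF..
  TTT...
  TTT...
Step 4: 3 trees catch fire, 3 burn out
  TTTTF.
  TTTF..
  TTF...
  TTT...
  TTT...
Step 5: 4 trees catch fire, 3 burn out
  TTTF..
  TTF...
  TF....
  TTF...
  TTT...
Step 6: 5 trees catch fire, 4 burn out
  TTF...
  TF....
  F.....
  TF....
  TTF...

TTF...
TF....
F.....
TF....
TTF...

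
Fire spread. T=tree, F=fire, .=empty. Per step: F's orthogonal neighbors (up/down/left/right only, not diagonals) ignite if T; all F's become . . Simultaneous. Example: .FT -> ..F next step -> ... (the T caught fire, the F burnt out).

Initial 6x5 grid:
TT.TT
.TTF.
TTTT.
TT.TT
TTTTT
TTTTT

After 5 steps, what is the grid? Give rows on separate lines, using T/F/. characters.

Step 1: 3 trees catch fire, 1 burn out
  TT.FT
  .TF..
  TTTF.
  TT.TT
  TTTTT
  TTTTT
Step 2: 4 trees catch fire, 3 burn out
  TT..F
  .F...
  TTF..
  TT.FT
  TTTTT
  TTTTT
Step 3: 4 trees catch fire, 4 burn out
  TF...
  .....
  TF...
  TT..F
  TTTFT
  TTTTT
Step 4: 6 trees catch fire, 4 burn out
  F....
  .....
  F....
  TF...
  TTF.F
  TTTFT
Step 5: 4 trees catch fire, 6 burn out
  .....
  .....
  .....
  F....
  TF...
  TTF.F

.....
.....
.....
F....
TF...
TTF.F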